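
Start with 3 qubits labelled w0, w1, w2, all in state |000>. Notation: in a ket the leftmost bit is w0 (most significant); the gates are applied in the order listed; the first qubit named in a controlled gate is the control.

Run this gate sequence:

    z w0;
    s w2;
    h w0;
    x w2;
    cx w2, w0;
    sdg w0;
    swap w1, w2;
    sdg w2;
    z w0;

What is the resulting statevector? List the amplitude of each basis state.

The resulting statevector has amplitude sqrt(2)/2 on |010>, sqrt(2)*I/2 on |110>, and 0 on every other basis state.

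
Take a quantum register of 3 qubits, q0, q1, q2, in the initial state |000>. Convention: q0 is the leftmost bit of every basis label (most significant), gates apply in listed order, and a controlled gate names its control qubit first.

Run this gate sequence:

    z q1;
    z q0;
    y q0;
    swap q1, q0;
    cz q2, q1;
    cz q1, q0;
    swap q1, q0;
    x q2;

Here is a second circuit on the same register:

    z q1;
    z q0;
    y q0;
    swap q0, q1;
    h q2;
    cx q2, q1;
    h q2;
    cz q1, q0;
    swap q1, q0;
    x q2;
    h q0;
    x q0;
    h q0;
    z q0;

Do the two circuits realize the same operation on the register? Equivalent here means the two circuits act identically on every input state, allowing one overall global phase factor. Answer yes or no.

No: there is an input state on which the two circuits produce genuinely different outputs (not merely differing by a phase).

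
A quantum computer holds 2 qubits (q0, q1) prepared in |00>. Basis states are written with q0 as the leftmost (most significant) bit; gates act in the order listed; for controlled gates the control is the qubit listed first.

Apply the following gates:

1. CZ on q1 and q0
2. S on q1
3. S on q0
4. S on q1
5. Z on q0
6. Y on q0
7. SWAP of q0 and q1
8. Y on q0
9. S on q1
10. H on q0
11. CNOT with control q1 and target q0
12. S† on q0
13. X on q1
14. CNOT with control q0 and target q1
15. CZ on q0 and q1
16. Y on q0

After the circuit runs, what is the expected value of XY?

The observable XY averages to 1.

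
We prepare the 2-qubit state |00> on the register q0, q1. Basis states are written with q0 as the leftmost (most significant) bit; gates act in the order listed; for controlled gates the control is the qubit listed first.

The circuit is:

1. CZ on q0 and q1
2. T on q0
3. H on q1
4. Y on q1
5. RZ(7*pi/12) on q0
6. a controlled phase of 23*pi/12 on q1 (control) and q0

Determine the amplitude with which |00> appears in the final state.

|00> carries amplitude -sqrt(2)*exp(5*I*pi/24)/2 in the final state.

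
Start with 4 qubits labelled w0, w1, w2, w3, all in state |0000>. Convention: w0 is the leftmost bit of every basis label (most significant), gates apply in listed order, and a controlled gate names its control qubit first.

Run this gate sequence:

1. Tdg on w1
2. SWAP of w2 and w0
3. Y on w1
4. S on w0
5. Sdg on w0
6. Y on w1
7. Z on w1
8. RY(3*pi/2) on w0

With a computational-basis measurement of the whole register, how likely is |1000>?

The probability of measuring |1000> is 1/2.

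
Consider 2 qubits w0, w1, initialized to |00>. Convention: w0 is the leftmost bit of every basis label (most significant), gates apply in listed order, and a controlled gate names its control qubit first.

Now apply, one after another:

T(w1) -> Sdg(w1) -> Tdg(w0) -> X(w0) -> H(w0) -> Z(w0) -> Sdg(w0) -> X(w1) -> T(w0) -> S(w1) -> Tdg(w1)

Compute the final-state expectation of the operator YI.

The expectation value of YI is -sqrt(2)/2.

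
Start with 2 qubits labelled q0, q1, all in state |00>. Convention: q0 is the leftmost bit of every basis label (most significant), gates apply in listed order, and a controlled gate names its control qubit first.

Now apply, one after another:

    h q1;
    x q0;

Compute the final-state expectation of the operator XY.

The observable XY averages to 0.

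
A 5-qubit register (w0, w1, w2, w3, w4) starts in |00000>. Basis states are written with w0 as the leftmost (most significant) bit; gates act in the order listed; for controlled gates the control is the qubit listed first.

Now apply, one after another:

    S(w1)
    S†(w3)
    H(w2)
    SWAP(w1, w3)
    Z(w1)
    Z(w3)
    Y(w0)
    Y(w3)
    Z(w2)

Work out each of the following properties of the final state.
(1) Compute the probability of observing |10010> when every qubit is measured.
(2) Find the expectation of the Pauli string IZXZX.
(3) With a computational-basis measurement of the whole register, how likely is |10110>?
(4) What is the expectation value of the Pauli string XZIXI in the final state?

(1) A full measurement returns |10010> with probability 1/2.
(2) The expectation value of IZXZX is 0.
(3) A full measurement returns |10110> with probability 1/2.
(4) In the final state, XZIXI has expectation 0.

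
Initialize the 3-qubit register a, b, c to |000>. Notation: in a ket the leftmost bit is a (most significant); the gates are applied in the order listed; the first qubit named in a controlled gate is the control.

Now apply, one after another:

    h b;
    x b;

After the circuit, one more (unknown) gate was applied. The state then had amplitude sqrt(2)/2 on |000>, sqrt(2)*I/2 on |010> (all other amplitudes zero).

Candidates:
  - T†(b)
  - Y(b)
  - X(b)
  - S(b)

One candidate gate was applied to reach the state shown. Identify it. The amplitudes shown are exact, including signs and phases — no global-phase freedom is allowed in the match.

The unique candidate consistent with the amplitudes is S(b).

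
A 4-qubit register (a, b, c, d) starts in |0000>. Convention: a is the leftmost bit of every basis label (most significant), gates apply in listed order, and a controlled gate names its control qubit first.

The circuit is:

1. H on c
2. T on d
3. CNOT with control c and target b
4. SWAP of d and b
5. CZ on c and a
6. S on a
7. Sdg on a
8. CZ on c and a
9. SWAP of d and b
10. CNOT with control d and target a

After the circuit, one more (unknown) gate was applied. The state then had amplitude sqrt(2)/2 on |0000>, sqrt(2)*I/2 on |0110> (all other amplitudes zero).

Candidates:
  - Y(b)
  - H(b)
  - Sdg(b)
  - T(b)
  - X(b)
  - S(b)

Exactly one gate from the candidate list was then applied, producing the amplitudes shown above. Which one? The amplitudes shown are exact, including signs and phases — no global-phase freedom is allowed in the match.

The unique candidate consistent with the amplitudes is S(b).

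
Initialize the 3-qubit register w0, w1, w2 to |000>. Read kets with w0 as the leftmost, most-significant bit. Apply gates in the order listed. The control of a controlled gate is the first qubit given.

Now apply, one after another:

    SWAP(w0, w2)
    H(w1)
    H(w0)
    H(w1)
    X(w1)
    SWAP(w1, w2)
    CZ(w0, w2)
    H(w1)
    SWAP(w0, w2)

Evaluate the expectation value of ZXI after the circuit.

The observable ZXI averages to -1.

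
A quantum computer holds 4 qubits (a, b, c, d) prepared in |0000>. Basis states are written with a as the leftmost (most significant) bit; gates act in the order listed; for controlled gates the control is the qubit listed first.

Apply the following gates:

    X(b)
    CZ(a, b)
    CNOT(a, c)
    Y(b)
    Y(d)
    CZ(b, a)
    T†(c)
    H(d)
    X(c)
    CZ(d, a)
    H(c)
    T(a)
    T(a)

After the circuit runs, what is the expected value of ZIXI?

The expectation value of ZIXI is -1.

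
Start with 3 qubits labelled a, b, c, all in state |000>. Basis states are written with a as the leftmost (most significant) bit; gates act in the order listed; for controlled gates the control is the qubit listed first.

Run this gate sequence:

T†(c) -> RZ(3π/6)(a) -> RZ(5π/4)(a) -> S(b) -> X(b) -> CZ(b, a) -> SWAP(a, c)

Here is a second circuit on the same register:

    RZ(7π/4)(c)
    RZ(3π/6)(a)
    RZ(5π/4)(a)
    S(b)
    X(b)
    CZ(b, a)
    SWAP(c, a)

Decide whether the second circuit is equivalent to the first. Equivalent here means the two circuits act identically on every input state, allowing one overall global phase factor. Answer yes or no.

Yes, they are equivalent — the unitaries differ by at most a global phase.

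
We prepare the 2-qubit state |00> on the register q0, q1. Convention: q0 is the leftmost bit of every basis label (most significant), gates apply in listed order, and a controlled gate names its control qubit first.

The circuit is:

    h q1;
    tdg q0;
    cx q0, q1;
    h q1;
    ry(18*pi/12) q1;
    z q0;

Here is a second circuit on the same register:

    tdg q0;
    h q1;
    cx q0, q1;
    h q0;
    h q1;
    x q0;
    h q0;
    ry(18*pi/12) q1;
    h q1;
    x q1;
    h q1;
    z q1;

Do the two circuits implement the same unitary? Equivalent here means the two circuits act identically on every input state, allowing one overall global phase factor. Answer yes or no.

Yes: on every input state the two circuits agree up to one overall phase factor.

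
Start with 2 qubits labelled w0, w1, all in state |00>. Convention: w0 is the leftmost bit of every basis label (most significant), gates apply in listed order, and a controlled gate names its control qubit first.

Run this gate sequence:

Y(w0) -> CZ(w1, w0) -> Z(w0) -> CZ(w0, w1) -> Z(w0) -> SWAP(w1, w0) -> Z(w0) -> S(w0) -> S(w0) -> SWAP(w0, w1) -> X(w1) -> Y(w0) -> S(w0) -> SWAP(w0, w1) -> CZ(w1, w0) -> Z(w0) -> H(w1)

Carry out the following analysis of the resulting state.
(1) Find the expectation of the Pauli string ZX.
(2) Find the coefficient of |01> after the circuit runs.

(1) The expectation value of ZX is -1.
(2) The final state's coefficient on |01> equals 0.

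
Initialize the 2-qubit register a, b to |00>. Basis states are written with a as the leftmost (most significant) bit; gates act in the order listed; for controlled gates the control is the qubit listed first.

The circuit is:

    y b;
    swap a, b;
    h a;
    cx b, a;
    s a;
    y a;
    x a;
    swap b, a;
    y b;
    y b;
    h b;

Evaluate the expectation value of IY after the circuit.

The observable IY averages to -1.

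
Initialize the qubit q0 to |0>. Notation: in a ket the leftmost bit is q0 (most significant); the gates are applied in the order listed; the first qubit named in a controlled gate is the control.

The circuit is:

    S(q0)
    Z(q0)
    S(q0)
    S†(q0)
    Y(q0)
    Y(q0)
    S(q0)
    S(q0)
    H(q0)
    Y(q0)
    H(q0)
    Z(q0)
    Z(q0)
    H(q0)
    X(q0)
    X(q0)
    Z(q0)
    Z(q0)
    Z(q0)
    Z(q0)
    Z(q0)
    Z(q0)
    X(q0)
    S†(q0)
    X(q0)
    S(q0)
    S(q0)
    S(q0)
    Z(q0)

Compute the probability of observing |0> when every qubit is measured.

The probability of measuring |0> is 1/2.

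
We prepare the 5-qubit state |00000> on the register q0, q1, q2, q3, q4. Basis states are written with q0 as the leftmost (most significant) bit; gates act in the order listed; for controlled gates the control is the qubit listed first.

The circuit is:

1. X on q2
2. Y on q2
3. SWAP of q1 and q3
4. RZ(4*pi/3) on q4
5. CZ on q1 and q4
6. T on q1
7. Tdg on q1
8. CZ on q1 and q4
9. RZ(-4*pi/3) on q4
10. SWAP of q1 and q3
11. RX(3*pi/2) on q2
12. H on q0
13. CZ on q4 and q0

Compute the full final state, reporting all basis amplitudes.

After the circuit, the state carries amplitude I/2 on |00000>, -1/2 on |00100>, I/2 on |10000>, -1/2 on |10100>, and 0 on every other basis state.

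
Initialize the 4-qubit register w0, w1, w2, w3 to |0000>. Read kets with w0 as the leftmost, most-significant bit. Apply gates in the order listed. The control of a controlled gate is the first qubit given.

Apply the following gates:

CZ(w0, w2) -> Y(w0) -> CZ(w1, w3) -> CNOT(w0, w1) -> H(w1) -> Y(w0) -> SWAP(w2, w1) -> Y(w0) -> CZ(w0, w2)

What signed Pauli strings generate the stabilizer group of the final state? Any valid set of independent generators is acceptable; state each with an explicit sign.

The stabilizer group can be generated by +IIXI, -ZIII, +IZII, +IIIZ, among other valid generating sets.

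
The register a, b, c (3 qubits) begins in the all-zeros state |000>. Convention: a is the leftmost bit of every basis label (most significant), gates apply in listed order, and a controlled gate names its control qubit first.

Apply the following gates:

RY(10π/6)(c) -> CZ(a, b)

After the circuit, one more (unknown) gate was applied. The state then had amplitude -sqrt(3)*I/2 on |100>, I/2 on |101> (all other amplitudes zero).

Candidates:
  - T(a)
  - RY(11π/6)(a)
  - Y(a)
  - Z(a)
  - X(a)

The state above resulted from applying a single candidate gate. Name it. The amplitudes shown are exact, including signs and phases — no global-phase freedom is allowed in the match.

The applied gate was Y(a).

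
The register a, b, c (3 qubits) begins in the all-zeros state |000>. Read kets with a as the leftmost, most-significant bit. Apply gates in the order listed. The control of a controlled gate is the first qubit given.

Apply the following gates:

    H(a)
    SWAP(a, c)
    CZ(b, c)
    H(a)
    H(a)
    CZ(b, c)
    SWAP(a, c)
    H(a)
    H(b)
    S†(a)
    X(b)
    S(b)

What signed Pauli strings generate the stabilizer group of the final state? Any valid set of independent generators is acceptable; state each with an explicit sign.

One valid set of independent stabilizer generators is +IYI, +ZII, +IIZ (any independent generating set of the same group is equally correct). Key observation: steps 1-8 multiply out to the identity, so the circuit reduces to the remaining gates.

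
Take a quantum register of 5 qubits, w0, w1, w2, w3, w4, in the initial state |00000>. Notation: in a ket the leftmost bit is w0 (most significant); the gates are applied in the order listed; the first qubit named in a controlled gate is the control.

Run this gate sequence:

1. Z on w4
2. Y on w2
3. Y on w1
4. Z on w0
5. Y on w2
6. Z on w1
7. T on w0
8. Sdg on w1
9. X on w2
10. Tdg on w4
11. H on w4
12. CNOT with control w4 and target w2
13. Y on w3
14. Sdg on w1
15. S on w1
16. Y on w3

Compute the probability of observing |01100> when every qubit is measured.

The probability of measuring |01100> is 1/2. Key observation: gates 13-16 undo each other exactly, leaving only the rest of the circuit to track.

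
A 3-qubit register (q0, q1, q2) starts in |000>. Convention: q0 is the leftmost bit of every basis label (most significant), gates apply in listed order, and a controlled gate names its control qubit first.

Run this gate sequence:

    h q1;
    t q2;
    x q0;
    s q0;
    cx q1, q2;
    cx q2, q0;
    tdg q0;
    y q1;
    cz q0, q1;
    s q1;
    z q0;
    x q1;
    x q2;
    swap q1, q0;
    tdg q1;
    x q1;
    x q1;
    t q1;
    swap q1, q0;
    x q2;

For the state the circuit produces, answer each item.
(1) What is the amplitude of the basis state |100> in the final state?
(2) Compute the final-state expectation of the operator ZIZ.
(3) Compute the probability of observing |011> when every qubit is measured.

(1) |100> carries amplitude -sqrt(2)*exp(I*pi/4)/2 in the final state. Key observation: the block from step 13 through step 20 cancels to the identity and can be dropped.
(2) The observable ZIZ averages to -1.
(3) Outcome |011> occurs with probability 1/2.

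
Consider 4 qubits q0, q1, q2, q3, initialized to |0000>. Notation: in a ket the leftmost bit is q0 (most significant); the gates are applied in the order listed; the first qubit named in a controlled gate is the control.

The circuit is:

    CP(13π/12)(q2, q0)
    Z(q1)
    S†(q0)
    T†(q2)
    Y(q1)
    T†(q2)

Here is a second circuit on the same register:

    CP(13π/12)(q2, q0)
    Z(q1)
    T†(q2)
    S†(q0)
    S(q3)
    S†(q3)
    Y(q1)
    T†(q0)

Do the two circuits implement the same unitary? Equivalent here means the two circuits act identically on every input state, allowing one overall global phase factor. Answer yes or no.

No: there is an input state on which the two circuits produce genuinely different outputs (not merely differing by a phase).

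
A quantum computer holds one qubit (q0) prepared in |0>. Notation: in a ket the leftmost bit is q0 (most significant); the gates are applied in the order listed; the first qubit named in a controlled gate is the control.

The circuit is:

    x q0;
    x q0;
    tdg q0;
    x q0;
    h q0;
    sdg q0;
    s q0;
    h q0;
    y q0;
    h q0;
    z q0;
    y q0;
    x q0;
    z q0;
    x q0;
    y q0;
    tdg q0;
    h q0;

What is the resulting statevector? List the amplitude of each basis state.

The resulting statevector has amplitude -I/2 - exp(I*pi/4)/2 on |0>, -I/2 + exp(I*pi/4)/2 on |1>. Key observation: steps 5-8 multiply out to the identity, so the circuit reduces to the remaining gates.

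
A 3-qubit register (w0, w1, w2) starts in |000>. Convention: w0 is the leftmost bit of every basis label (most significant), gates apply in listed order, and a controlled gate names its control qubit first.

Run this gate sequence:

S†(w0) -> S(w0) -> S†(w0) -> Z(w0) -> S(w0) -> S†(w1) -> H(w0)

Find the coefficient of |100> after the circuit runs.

The final state's coefficient on |100> equals sqrt(2)/2. Key observation: the block from step 2 through step 3 cancels to the identity and can be dropped.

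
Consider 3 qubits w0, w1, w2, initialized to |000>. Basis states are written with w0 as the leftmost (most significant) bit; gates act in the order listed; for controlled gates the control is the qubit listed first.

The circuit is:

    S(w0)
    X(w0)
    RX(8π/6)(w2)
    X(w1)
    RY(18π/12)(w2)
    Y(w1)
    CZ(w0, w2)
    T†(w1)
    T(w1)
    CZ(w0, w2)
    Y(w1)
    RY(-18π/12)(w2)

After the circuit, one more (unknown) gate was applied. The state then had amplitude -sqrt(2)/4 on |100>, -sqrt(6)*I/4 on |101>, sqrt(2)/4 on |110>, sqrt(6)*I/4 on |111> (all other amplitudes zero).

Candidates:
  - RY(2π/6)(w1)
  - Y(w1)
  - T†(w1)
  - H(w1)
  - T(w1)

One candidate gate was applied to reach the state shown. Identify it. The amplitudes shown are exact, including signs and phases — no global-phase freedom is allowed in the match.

It was H(w1) that produced the state shown. Key observation: the block from step 5 through step 12 cancels to the identity and can be dropped.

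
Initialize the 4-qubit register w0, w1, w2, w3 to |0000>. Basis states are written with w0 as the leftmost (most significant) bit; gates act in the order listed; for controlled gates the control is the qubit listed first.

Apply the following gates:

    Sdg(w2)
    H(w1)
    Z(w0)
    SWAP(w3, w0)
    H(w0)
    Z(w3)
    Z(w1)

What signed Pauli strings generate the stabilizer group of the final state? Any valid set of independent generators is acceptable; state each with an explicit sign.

One valid set of independent stabilizer generators is +XIII, -IXII, +IIZI, +IIIZ (any independent generating set of the same group is equally correct).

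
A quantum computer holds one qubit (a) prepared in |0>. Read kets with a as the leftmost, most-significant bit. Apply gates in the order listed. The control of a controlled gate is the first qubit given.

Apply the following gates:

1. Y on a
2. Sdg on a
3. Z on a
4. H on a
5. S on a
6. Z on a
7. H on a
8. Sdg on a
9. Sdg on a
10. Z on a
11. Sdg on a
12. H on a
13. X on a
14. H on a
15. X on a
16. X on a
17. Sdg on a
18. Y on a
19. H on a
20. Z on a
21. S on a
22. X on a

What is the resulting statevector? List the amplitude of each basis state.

After the circuit, the state carries amplitude sqrt(2)/2 on |0>, sqrt(2)/2 on |1>.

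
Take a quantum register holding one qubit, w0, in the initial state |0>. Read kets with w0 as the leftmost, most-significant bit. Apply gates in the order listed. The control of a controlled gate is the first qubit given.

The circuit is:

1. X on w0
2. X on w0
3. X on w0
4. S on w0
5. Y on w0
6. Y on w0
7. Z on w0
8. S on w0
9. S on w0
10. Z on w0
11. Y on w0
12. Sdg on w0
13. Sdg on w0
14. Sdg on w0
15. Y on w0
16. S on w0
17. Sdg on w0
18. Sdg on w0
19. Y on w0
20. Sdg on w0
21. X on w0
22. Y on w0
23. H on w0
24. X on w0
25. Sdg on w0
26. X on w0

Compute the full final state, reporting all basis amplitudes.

After the circuit, the state carries amplitude -sqrt(2)*I/2 on |0>, sqrt(2)/2 on |1>.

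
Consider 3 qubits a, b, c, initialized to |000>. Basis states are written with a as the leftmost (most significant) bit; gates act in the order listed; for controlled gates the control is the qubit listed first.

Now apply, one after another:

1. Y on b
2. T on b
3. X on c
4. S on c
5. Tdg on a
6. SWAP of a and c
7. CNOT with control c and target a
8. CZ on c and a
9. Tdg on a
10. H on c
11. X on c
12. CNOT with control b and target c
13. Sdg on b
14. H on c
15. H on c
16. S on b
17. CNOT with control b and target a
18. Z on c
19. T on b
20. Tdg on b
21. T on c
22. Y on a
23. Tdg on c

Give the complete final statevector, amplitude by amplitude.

The final amplitudes are -sqrt(2)*I/2 on |110>, sqrt(2)*I/2 on |111>, and 0 on every other basis state.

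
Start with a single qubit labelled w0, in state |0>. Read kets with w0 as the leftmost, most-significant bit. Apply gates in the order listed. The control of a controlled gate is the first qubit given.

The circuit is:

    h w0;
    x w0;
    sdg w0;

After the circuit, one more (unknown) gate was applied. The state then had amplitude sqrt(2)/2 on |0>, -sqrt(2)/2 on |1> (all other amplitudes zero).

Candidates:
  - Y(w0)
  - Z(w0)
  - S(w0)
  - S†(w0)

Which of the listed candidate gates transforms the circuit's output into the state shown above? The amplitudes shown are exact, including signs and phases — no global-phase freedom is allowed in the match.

The unique candidate consistent with the amplitudes is S†(w0).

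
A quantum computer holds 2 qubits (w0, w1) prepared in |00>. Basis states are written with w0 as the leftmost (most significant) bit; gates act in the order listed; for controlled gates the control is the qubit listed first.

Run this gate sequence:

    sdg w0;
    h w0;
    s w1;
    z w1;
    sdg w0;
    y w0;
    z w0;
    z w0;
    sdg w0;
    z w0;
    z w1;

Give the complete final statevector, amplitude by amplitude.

After the circuit, the state carries amplitude -sqrt(2)/2 on |00>, 0 on |01>, -sqrt(2)/2 on |10>, 0 on |11>.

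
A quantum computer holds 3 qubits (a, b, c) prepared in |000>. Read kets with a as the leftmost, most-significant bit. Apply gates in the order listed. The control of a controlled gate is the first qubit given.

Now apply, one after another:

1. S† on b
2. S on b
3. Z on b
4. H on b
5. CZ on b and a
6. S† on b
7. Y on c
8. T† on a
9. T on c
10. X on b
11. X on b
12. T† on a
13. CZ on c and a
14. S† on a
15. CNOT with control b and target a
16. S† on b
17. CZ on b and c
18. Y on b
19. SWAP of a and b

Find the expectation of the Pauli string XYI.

The observable XYI averages to 0.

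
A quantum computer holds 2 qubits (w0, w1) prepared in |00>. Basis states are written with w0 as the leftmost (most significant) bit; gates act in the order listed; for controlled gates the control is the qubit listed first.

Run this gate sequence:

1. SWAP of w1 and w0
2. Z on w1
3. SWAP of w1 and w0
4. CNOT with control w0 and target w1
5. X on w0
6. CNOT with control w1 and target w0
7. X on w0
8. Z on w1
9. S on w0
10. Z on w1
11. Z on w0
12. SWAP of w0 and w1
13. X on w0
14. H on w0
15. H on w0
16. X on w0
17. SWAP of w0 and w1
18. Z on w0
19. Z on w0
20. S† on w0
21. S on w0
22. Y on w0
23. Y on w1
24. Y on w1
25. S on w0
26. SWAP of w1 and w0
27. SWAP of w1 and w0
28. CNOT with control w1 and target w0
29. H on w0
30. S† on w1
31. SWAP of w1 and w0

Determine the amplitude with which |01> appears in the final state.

|01> carries amplitude sqrt(2)/2 in the final state. Key observation: gates 11-18 undo each other exactly, leaving only the rest of the circuit to track.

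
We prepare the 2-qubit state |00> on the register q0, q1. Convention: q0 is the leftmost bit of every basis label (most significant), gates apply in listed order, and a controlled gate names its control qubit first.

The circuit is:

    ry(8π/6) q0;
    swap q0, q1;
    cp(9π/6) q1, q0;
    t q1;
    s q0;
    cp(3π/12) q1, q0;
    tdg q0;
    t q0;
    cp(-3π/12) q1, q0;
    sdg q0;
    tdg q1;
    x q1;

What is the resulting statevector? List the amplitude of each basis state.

The resulting statevector has amplitude sqrt(3)/2 on |00>, -1/2 on |01>, 0 on |10>, 0 on |11>. Key observation: the block from step 4 through step 11 cancels to the identity and can be dropped.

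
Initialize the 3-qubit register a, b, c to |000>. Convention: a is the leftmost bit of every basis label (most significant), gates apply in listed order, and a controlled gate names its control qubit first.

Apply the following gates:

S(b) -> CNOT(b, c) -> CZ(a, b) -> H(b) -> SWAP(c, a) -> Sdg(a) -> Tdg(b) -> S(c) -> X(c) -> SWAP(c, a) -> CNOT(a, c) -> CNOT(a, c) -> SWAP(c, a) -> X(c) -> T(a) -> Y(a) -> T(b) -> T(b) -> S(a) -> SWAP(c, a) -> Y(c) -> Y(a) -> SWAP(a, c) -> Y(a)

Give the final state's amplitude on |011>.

The amplitude on |011> is 0. Key observation: gates 9-14 undo each other exactly, leaving only the rest of the circuit to track.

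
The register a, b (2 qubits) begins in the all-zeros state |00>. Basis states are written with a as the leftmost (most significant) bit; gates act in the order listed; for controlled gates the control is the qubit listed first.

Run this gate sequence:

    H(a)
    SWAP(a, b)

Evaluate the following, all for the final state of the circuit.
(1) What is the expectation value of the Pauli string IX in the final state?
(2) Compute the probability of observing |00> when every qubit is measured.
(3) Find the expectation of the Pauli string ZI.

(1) In the final state, IX has expectation 1.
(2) Outcome |00> occurs with probability 1/2.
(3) The expectation value of ZI is 1.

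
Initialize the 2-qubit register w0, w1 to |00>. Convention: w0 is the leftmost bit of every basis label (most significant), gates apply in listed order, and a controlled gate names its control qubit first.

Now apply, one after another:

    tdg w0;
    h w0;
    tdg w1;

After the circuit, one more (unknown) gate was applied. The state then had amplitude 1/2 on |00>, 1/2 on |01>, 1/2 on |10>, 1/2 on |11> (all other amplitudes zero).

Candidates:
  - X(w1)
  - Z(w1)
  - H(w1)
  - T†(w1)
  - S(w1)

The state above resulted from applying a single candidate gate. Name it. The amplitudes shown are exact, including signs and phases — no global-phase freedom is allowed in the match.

It was H(w1) that produced the state shown.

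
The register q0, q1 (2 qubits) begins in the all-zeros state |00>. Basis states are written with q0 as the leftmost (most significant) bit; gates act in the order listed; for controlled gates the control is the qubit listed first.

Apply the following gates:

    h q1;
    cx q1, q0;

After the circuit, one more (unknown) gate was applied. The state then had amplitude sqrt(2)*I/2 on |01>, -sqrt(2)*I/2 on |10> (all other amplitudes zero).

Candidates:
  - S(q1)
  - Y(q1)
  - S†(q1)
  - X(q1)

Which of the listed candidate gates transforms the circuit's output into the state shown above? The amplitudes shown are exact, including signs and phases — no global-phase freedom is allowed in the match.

The applied gate was Y(q1).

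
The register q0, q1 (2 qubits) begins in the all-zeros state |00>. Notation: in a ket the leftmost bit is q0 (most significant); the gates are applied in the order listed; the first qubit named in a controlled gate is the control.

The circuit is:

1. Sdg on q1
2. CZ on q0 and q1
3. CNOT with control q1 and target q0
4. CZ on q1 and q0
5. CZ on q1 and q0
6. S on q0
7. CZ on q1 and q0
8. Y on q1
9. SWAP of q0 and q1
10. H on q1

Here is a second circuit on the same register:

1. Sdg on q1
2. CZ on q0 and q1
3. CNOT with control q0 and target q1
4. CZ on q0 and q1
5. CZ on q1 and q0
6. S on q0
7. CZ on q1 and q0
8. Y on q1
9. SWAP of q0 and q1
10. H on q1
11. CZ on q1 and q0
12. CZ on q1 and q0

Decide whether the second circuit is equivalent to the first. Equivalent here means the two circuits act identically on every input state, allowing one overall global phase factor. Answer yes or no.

No — the two circuits implement different unitaries, even allowing a global phase.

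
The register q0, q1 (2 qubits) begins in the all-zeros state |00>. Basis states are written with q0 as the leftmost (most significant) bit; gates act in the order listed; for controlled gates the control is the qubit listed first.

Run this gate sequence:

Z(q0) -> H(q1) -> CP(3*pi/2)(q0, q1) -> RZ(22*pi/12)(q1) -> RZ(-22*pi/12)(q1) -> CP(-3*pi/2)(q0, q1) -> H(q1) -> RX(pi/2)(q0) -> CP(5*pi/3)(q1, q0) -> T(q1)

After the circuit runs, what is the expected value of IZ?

In the final state, IZ has expectation 1. Key observation: steps 2-7 multiply out to the identity, so the circuit reduces to the remaining gates.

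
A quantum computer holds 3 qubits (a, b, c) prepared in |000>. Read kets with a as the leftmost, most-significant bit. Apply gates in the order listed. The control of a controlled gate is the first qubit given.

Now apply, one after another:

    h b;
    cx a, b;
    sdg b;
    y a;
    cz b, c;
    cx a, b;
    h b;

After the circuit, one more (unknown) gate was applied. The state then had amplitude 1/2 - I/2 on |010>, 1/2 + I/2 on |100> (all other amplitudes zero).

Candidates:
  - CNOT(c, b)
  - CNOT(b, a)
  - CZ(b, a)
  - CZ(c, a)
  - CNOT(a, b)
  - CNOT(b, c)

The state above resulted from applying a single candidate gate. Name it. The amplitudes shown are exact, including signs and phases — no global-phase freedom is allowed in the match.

It was CNOT(b, a) that produced the state shown.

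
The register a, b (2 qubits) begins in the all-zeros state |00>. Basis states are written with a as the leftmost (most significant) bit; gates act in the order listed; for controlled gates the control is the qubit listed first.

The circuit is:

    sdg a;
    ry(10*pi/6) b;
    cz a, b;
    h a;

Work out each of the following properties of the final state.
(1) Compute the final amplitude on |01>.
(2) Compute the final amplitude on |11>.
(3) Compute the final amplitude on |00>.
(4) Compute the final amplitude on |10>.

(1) The amplitude on |01> is sqrt(2)/4.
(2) The final state's coefficient on |11> equals sqrt(2)/4.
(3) The final state's coefficient on |00> equals -sqrt(6)/4.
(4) The amplitude on |10> is -sqrt(6)/4.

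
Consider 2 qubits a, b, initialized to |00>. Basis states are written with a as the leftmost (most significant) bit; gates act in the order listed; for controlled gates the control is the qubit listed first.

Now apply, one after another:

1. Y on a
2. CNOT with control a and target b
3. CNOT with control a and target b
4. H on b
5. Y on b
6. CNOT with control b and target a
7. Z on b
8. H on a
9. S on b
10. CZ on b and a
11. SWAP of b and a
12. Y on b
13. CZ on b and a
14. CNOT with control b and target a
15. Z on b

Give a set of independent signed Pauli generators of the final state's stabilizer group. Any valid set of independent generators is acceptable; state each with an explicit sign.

The stabilizer group can be generated by +YI, +IY, among other valid generating sets. Key observation: gates 2-3 undo each other exactly, leaving only the rest of the circuit to track.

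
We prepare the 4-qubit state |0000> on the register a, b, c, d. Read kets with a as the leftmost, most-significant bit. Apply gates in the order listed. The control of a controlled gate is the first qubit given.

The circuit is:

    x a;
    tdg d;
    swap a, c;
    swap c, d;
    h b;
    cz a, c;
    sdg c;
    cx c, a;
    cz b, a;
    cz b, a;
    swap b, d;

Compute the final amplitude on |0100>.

|0100> carries amplitude sqrt(2)/2 in the final state. Key observation: steps 9-10 multiply out to the identity, so the circuit reduces to the remaining gates.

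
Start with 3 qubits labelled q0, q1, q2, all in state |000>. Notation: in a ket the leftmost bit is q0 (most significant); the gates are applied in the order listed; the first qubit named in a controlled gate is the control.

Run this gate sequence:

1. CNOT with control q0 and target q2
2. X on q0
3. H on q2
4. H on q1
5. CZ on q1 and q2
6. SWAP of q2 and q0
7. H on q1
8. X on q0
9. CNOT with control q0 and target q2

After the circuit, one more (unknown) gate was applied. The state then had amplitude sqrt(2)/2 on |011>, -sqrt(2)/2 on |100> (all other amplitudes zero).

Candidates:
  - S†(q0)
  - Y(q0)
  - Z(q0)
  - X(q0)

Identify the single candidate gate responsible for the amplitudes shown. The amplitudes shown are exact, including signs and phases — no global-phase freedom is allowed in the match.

It was Z(q0) that produced the state shown.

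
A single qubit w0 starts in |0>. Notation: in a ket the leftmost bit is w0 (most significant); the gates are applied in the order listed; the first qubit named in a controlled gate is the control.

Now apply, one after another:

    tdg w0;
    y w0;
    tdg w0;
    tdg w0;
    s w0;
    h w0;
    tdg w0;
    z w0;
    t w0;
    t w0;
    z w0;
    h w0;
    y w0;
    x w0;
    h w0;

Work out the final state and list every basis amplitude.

The resulting statevector has amplitude sqrt(2)*exp(I*pi/4)/2 on |0>, -sqrt(2)/2 on |1>.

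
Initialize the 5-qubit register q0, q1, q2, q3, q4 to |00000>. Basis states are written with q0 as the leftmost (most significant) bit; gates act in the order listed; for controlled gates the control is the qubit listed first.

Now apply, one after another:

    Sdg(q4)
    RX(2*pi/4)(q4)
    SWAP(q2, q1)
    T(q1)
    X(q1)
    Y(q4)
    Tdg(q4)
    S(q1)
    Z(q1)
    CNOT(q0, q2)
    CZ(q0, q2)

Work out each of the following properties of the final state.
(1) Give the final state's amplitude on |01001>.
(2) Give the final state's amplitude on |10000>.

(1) |01001> carries amplitude -sqrt(2)*exp(3*I*pi/4)/2 in the final state.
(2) The final state's coefficient on |10000> equals 0.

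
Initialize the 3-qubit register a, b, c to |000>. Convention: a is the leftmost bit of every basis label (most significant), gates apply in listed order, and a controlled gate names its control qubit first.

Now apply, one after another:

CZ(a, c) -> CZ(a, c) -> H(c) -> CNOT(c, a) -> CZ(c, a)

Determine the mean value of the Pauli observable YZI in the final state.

The expectation value of YZI is 0. Key observation: the block from step 1 through step 2 cancels to the identity and can be dropped.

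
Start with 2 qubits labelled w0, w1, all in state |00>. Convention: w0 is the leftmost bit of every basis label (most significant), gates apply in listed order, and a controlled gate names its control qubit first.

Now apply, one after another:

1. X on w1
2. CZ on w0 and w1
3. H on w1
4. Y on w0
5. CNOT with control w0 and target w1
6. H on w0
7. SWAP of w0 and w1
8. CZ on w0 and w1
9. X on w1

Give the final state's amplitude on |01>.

The final state's coefficient on |01> equals -I/2.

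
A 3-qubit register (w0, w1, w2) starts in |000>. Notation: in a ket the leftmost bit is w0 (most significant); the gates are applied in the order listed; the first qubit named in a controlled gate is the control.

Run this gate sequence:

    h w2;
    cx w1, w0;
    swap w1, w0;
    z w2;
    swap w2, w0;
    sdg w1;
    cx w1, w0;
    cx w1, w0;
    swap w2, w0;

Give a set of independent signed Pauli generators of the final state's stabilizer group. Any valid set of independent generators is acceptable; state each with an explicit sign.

One valid set of independent stabilizer generators is -IIX, +ZII, +IZI (any independent generating set of the same group is equally correct). Key observation: gates 7-8 undo each other exactly, leaving only the rest of the circuit to track.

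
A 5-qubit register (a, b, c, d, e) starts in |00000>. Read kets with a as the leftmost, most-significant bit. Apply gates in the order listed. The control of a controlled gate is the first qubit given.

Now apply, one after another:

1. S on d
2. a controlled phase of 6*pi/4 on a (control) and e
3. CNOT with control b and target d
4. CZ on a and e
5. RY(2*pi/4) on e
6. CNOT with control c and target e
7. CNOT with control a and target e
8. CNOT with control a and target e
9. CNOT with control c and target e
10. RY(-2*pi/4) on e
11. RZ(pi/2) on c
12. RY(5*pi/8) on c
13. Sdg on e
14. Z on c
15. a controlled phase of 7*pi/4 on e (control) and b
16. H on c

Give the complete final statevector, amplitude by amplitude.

The final amplitudes are exp(3*I*pi/4)*sin(pi/16) on |00000>, -exp(3*I*pi/4)*cos(pi/16) on |00100>, and 0 on every other basis state. Key observation: steps 5-10 multiply out to the identity, so the circuit reduces to the remaining gates.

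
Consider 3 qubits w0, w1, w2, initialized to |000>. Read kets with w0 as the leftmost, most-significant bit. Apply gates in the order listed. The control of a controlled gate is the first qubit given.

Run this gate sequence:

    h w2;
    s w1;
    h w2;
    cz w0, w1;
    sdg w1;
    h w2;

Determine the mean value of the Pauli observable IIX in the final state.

The observable IIX averages to 1.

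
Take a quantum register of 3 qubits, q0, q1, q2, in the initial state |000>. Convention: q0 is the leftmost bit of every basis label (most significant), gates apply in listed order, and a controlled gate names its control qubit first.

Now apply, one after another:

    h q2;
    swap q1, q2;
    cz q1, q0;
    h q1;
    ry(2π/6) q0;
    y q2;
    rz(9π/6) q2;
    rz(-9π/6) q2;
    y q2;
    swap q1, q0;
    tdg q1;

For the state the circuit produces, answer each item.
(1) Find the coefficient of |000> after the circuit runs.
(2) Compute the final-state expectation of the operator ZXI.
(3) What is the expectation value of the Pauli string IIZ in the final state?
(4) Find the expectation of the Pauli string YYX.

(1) The amplitude on |000> is sqrt(3)/2. Key observation: the block from step 6 through step 9 cancels to the identity and can be dropped.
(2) The expectation value of ZXI is sqrt(6)/4.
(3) The observable IIZ averages to 1.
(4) The observable YYX averages to 0.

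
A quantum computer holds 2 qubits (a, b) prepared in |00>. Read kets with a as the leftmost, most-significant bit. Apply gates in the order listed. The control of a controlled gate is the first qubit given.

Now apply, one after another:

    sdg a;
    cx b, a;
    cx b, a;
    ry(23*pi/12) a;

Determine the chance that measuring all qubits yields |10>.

A full measurement returns |10> with probability -sqrt(6)/8 - sqrt(2)/8 + 1/2. Key observation: the block from step 2 through step 3 cancels to the identity and can be dropped.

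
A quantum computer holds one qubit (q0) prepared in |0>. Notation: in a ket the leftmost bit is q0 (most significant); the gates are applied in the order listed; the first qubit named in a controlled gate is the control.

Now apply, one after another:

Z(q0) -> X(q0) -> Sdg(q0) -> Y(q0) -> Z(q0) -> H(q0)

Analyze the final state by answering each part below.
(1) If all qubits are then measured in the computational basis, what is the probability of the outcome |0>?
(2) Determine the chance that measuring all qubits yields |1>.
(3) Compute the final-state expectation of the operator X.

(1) A full measurement returns |0> with probability 1/2.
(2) The probability of measuring |1> is 1/2.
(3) The observable X averages to 1.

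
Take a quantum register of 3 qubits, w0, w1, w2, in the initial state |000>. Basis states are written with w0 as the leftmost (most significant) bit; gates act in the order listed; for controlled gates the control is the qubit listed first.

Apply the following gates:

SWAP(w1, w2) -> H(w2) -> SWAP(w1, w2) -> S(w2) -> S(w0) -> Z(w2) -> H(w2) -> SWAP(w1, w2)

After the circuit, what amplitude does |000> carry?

|000> carries amplitude 1/2 in the final state.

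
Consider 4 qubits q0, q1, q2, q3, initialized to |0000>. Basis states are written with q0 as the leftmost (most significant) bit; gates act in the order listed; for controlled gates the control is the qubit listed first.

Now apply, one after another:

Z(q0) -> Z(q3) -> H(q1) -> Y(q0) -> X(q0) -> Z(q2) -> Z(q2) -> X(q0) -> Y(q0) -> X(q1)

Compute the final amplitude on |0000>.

The final state's coefficient on |0000> equals sqrt(2)/2. Key observation: gates 4-9 undo each other exactly, leaving only the rest of the circuit to track.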